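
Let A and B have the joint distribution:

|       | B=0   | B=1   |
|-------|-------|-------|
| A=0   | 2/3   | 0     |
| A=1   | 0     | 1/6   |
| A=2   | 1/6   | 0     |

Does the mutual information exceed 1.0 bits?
Marginal P(A) (row sums):
  P(A=0) = 2/3 + 0 = 2/3
  P(A=1) = 0 + 1/6 = 1/6
  P(A=2) = 1/6 + 0 = 1/6
Marginal P(B) (column sums):
  P(B=0) = 2/3 + 0 + 1/6 = 5/6
  P(B=1) = 0 + 1/6 + 0 = 1/6

H(A) = -[(2/3)·log₂(2/3) + (1/6)·log₂(1/6) + (1/6)·log₂(1/6)]
  = 0.3900 + 0.4308 + 0.4308
  = 1.2516 bits
H(B) = -[(5/6)·log₂(5/6) + (1/6)·log₂(1/6)]
  = 0.2192 + 0.4308
  = 0.6500 bits
H(A,B) = -[(2/3)·log₂(2/3) + (1/6)·log₂(1/6) + (1/6)·log₂(1/6)]
  = 0.3900 + 0.4308 + 0.4308
  = 1.2516 bits

I(A;B) = H(A) + H(B) - H(A,B)
  = 1.2516 + 0.6500 - 1.2516
  = 0.6500 bits

No. I(A;B) = 0.6500 bits, which is ≤ 1.0 bits.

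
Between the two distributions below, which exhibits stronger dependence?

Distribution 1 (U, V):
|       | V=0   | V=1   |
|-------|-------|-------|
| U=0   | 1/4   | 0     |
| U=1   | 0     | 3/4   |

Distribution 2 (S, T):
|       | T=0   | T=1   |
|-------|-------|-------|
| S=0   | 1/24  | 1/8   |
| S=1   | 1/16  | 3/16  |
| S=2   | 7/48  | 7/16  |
Distribution 1 (U, V):
Marginal P(U) (row sums):
  P(U=0) = 1/4 + 0 = 1/4
  P(U=1) = 0 + 3/4 = 3/4
Marginal P(V) (column sums):
  P(V=0) = 1/4 + 0 = 1/4
  P(V=1) = 0 + 3/4 = 3/4

H(U) = -[(1/4)·log₂(1/4) + (3/4)·log₂(3/4)]
  = 0.5000 + 0.3113
  = 0.8113 bits
H(V) = -[(1/4)·log₂(1/4) + (3/4)·log₂(3/4)]
  = 0.5000 + 0.3113
  = 0.8113 bits
H(U,V) = -[(1/4)·log₂(1/4) + (3/4)·log₂(3/4)]
  = 0.5000 + 0.3113
  = 0.8113 bits

I(U;V) = H(U) + H(V) - H(U,V)
  = 0.8113 + 0.8113 - 0.8113
  = 0.8113 bits

Distribution 2 (S, T):
Marginal P(S) (row sums):
  P(S=0) = 1/24 + 1/8 = 1/6
  P(S=1) = 1/16 + 3/16 = 1/4
  P(S=2) = 7/48 + 7/16 = 7/12
Marginal P(T) (column sums):
  P(T=0) = 1/24 + 1/16 + 7/48 = 1/4
  P(T=1) = 1/8 + 3/16 + 7/16 = 3/4

H(S) = -[(1/6)·log₂(1/6) + (1/4)·log₂(1/4) + (7/12)·log₂(7/12)]
  = 0.4308 + 0.5000 + 0.4536
  = 1.3844 bits
H(T) = -[(1/4)·log₂(1/4) + (3/4)·log₂(3/4)]
  = 0.5000 + 0.3113
  = 0.8113 bits
H(S,T) = -[(1/24)·log₂(1/24) + (1/8)·log₂(1/8) + (1/16)·log₂(1/16) + (3/16)·log₂(3/16) + (7/48)·log₂(7/48) + (7/16)·log₂(7/16)]
  = 0.1910 + 0.3750 + 0.2500 + 0.4528 + 0.4051 + 0.5218
  = 2.1957 bits

I(S;T) = H(S) + H(T) - H(S,T)
  = 1.3844 + 0.8113 - 2.1957
  = 0.0000 bits

I(U;V) = 0.8113 bits > I(S;T) = 0.0000 bits, so (U, V) has the higher mutual information (stronger dependence).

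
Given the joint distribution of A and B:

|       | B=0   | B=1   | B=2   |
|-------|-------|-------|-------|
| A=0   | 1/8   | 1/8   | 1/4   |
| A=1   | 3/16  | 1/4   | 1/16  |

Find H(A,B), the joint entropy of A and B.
H(A,B) = -Σ P(A,B) log₂ P(A,B), summed over the non-zero cells:
H(A,B) = -[(1/8)·log₂(1/8) + (1/8)·log₂(1/8) + (1/4)·log₂(1/4) + (3/16)·log₂(3/16) + (1/4)·log₂(1/4) + (1/16)·log₂(1/16)]
  = 0.3750 + 0.3750 + 0.5000 + 0.4528 + 0.5000 + 0.2500
  = 2.4528 bits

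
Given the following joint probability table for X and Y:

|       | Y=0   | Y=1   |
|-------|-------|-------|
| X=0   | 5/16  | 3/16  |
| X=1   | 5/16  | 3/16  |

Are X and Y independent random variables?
Marginal P(X) (row sums):
  P(X=0) = 5/16 + 3/16 = 1/2
  P(X=1) = 5/16 + 3/16 = 1/2
Marginal P(Y) (column sums):
  P(Y=0) = 5/16 + 5/16 = 5/8
  P(Y=1) = 3/16 + 3/16 = 3/8

X and Y are independent iff P(X=i,Y=j) = P(X=i)·P(Y=j) for every cell.
  P(X=0)·P(Y=0) = 1/2 × 5/8 = 5/16 = P(X=0,Y=0) ✓
  P(X=0)·P(Y=1) = 1/2 × 3/8 = 3/16 = P(X=0,Y=1) ✓
  P(X=1)·P(Y=0) = 1/2 × 5/8 = 5/16 = P(X=1,Y=0) ✓
  P(X=1)·P(Y=1) = 1/2 × 3/8 = 3/16 = P(X=1,Y=1) ✓

Yes, X and Y are independent: every cell factors, so I(X;Y) = 0 bits.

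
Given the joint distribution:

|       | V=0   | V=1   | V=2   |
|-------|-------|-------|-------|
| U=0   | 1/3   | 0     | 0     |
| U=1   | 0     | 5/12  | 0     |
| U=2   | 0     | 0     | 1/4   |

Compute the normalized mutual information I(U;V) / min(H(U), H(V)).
Marginal P(U) (row sums):
  P(U=0) = 1/3 + 0 + 0 = 1/3
  P(U=1) = 0 + 5/12 + 0 = 5/12
  P(U=2) = 0 + 0 + 1/4 = 1/4
Marginal P(V) (column sums):
  P(V=0) = 1/3 + 0 + 0 = 1/3
  P(V=1) = 0 + 5/12 + 0 = 5/12
  P(V=2) = 0 + 0 + 1/4 = 1/4

H(U) = -[(1/3)·log₂(1/3) + (5/12)·log₂(5/12) + (1/4)·log₂(1/4)]
  = 0.5283 + 0.5263 + 0.5000
  = 1.5546 bits
H(V) = -[(1/3)·log₂(1/3) + (5/12)·log₂(5/12) + (1/4)·log₂(1/4)]
  = 0.5283 + 0.5263 + 0.5000
  = 1.5546 bits
H(U,V) = -[(1/3)·log₂(1/3) + (5/12)·log₂(5/12) + (1/4)·log₂(1/4)]
  = 0.5283 + 0.5263 + 0.5000
  = 1.5546 bits

I(U;V) = H(U) + H(V) - H(U,V)
  = 1.5546 + 1.5546 - 1.5546
  = 1.5546 bits

min(H(U), H(V)) = min(1.5546, 1.5546) = 1.5546 bits
Normalized MI = 1.5546 / 1.5546 = 1.0000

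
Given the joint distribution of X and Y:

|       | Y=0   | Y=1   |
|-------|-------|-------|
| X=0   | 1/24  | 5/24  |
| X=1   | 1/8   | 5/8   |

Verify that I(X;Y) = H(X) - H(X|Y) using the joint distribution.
Left side, from I(X;Y) = H(X) + H(Y) - H(X,Y):
Marginal P(X) (row sums):
  P(X=0) = 1/24 + 5/24 = 1/4
  P(X=1) = 1/8 + 5/8 = 3/4
Marginal P(Y) (column sums):
  P(Y=0) = 1/24 + 1/8 = 1/6
  P(Y=1) = 5/24 + 5/8 = 5/6

H(X) = -[(1/4)·log₂(1/4) + (3/4)·log₂(3/4)]
  = 0.5000 + 0.3113
  = 0.8113 bits
H(Y) = -[(1/6)·log₂(1/6) + (5/6)·log₂(5/6)]
  = 0.4308 + 0.2192
  = 0.6500 bits
H(X,Y) = -[(1/24)·log₂(1/24) + (5/24)·log₂(5/24) + (1/8)·log₂(1/8) + (5/8)·log₂(5/8)]
  = 0.1910 + 0.4715 + 0.3750 + 0.4238
  = 1.4613 bits

I(X;Y) = H(X) + H(Y) - H(X,Y)
  = 0.8113 + 0.6500 - 1.4613
  = 0.0000 bits

Right side, with H(X|Y) computed directly from the conditional probabilities:
H(X|Y) = -Σ P(X,Y)·log₂ P(X|Y), where P(X|Y) = P(X,Y) / P(Y)
  (X=0,Y=0): P(X|Y) = (1/24)/(1/6) = 1/4;  -(1/24)·log₂(1/4) = 0.0833
  (X=0,Y=1): P(X|Y) = (5/24)/(5/6) = 1/4;  -(5/24)·log₂(1/4) = 0.4167
  (X=1,Y=0): P(X|Y) = (1/8)/(1/6) = 3/4;  -(1/8)·log₂(3/4) = 0.0519
  (X=1,Y=1): P(X|Y) = (5/8)/(5/6) = 3/4;  -(5/8)·log₂(3/4) = 0.2594
H(X|Y) = 0.0833 + 0.4167 + 0.0519 + 0.2594
  = 0.8113 bits
H(X) - H(X|Y) = 0.8113 - 0.8113 = 0.0000 bits

Both sides equal 0.0000 bits, so I(X;Y) = H(X) - H(X|Y) ✓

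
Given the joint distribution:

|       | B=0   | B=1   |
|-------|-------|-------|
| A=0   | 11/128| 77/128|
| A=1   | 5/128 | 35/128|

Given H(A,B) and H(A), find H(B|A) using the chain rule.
From the chain rule: H(A,B) = H(A) + H(B|A)
Therefore: H(B|A) = H(A,B) - H(A)

H(A,B) = -[(11/128)·log₂(11/128) + (77/128)·log₂(77/128) + (5/128)·log₂(5/128) + (35/128)·log₂(35/128)]
  = 0.3043 + 0.4411 + 0.1827 + 0.5115
  = 1.4396 bits
Marginal P(A) (row sums):
  P(A=0) = 11/128 + 77/128 = 11/16
  P(A=1) = 5/128 + 35/128 = 5/16
H(A) = -[(11/16)·log₂(11/16) + (5/16)·log₂(5/16)]
  = 0.3716 + 0.5244
  = 0.8960 bits

H(B|A) = 1.4396 - 0.8960 = 0.5436 bits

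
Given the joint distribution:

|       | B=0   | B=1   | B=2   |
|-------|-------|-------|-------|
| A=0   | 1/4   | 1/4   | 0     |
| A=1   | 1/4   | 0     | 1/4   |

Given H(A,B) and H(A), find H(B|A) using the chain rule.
From the chain rule: H(A,B) = H(A) + H(B|A)
Therefore: H(B|A) = H(A,B) - H(A)

H(A,B) = -[(1/4)·log₂(1/4) + (1/4)·log₂(1/4) + (1/4)·log₂(1/4) + (1/4)·log₂(1/4)]
  = 0.5000 + 0.5000 + 0.5000 + 0.5000
  = 2.0000 bits
Marginal P(A) (row sums):
  P(A=0) = 1/4 + 1/4 + 0 = 1/2
  P(A=1) = 1/4 + 0 + 1/4 = 1/2
H(A) = -[(1/2)·log₂(1/2) + (1/2)·log₂(1/2)]
  = 0.5000 + 0.5000
  = 1.0000 bits

H(B|A) = 2.0000 - 1.0000 = 1.0000 bits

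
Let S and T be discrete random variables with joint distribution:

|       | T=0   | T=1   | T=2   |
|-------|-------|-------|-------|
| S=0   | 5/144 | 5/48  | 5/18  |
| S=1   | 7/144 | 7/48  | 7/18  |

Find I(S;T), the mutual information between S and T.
Marginal P(S) (row sums):
  P(S=0) = 5/144 + 5/48 + 5/18 = 5/12
  P(S=1) = 7/144 + 7/48 + 7/18 = 7/12
Marginal P(T) (column sums):
  P(T=0) = 5/144 + 7/144 = 1/12
  P(T=1) = 5/48 + 7/48 = 1/4
  P(T=2) = 5/18 + 7/18 = 2/3

H(S) = -[(5/12)·log₂(5/12) + (7/12)·log₂(7/12)]
  = 0.5263 + 0.4536
  = 0.9799 bits
H(T) = -[(1/12)·log₂(1/12) + (1/4)·log₂(1/4) + (2/3)·log₂(2/3)]
  = 0.2987 + 0.5000 + 0.3900
  = 1.1887 bits
H(S,T) = -[(5/144)·log₂(5/144) + (5/48)·log₂(5/48) + (5/18)·log₂(5/18) + (7/144)·log₂(7/144) + (7/48)·log₂(7/48) + (7/18)·log₂(7/18)]
  = 0.1683 + 0.3399 + 0.5133 + 0.2121 + 0.4051 + 0.5299
  = 2.1686 bits

I(S;T) = H(S) + H(T) - H(S,T)
  = 0.9799 + 1.1887 - 2.1686
  = 0.0000 bits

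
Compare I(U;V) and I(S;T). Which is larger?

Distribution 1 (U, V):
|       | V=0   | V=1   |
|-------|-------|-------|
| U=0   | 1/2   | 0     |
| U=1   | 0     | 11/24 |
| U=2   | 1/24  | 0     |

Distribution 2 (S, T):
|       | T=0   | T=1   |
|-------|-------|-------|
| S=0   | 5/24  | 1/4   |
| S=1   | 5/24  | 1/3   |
Distribution 1 (U, V):
Marginal P(U) (row sums):
  P(U=0) = 1/2 + 0 = 1/2
  P(U=1) = 0 + 11/24 = 11/24
  P(U=2) = 1/24 + 0 = 1/24
Marginal P(V) (column sums):
  P(V=0) = 1/2 + 0 + 1/24 = 13/24
  P(V=1) = 0 + 11/24 + 0 = 11/24

H(U) = -[(1/2)·log₂(1/2) + (11/24)·log₂(11/24) + (1/24)·log₂(1/24)]
  = 0.5000 + 0.5159 + 0.1910
  = 1.2069 bits
H(V) = -[(13/24)·log₂(13/24) + (11/24)·log₂(11/24)]
  = 0.4791 + 0.5159
  = 0.9950 bits
H(U,V) = -[(1/2)·log₂(1/2) + (11/24)·log₂(11/24) + (1/24)·log₂(1/24)]
  = 0.5000 + 0.5159 + 0.1910
  = 1.2069 bits

I(U;V) = H(U) + H(V) - H(U,V)
  = 1.2069 + 0.9950 - 1.2069
  = 0.9950 bits

Distribution 2 (S, T):
Marginal P(S) (row sums):
  P(S=0) = 5/24 + 1/4 = 11/24
  P(S=1) = 5/24 + 1/3 = 13/24
Marginal P(T) (column sums):
  P(T=0) = 5/24 + 5/24 = 5/12
  P(T=1) = 1/4 + 1/3 = 7/12

H(S) = -[(11/24)·log₂(11/24) + (13/24)·log₂(13/24)]
  = 0.5159 + 0.4791
  = 0.9950 bits
H(T) = -[(5/12)·log₂(5/12) + (7/12)·log₂(7/12)]
  = 0.5263 + 0.4536
  = 0.9799 bits
H(S,T) = -[(5/24)·log₂(5/24) + (1/4)·log₂(1/4) + (5/24)·log₂(5/24) + (1/3)·log₂(1/3)]
  = 0.4715 + 0.5000 + 0.4715 + 0.5283
  = 1.9713 bits

I(S;T) = H(S) + H(T) - H(S,T)
  = 0.9950 + 0.9799 - 1.9713
  = 0.0036 bits

I(U;V) = 0.9950 bits > I(S;T) = 0.0036 bits, so (U, V) has the higher mutual information (stronger dependence).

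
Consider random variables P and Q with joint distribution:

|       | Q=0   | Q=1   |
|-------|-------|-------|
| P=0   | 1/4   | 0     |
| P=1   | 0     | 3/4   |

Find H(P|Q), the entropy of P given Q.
Marginal P(Q) (column sums):
  P(Q=0) = 1/4 + 0 = 1/4
  P(Q=1) = 0 + 3/4 = 3/4

H(P|Q) = -Σ P(P,Q)·log₂ P(P|Q), where P(P|Q) = P(P,Q) / P(Q)
  (cells with P(P,Q) = 0 contribute 0)
  (P=0,Q=0): P(P|Q) = (1/4)/(1/4) = 1;  -(1/4)·log₂(1) = 0.0000
  (P=1,Q=1): P(P|Q) = (3/4)/(3/4) = 1;  -(3/4)·log₂(1) = 0.0000
H(P|Q) = 0.0000 + 0.0000
  = 0.0000 bits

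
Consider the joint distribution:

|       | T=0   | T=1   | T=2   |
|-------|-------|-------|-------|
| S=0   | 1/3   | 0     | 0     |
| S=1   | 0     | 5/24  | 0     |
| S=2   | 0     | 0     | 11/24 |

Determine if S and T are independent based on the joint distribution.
Marginal P(S) (row sums):
  P(S=0) = 1/3 + 0 + 0 = 1/3
  P(S=1) = 0 + 5/24 + 0 = 5/24
  P(S=2) = 0 + 0 + 11/24 = 11/24
Marginal P(T) (column sums):
  P(T=0) = 1/3 + 0 + 0 = 1/3
  P(T=1) = 0 + 5/24 + 0 = 5/24
  P(T=2) = 0 + 0 + 11/24 = 11/24

S and T are independent iff P(S=i,T=j) = P(S=i)·P(T=j) for every cell.
  P(S=0)·P(T=0) = 1/3 × 1/3 = 1/9, but P(S=0,T=0) = 1/3 ✗

No, S and T are not independent. Quantitatively, I(S;T) > 0:

H(S) = -[(1/3)·log₂(1/3) + (5/24)·log₂(5/24) + (11/24)·log₂(11/24)]
  = 0.5283 + 0.4715 + 0.5159
  = 1.5157 bits
H(T) = -[(1/3)·log₂(1/3) + (5/24)·log₂(5/24) + (11/24)·log₂(11/24)]
  = 0.5283 + 0.4715 + 0.5159
  = 1.5157 bits
H(S,T) = -[(1/3)·log₂(1/3) + (5/24)·log₂(5/24) + (11/24)·log₂(11/24)]
  = 0.5283 + 0.4715 + 0.5159
  = 1.5157 bits
I(S;T) = H(S) + H(T) - H(S,T) = 1.5157 + 1.5157 - 1.5157 = 1.5157 bits > 0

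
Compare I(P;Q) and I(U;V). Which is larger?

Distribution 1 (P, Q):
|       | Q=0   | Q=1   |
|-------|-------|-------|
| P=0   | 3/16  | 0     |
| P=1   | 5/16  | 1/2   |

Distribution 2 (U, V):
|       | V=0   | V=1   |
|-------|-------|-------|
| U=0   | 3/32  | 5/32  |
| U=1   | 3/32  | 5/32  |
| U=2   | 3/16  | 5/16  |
Distribution 1 (P, Q):
Marginal P(P) (row sums):
  P(P=0) = 3/16 + 0 = 3/16
  P(P=1) = 5/16 + 1/2 = 13/16
Marginal P(Q) (column sums):
  P(Q=0) = 3/16 + 5/16 = 1/2
  P(Q=1) = 0 + 1/2 = 1/2

H(P) = -[(3/16)·log₂(3/16) + (13/16)·log₂(13/16)]
  = 0.4528 + 0.2434
  = 0.6962 bits
H(Q) = -[(1/2)·log₂(1/2) + (1/2)·log₂(1/2)]
  = 0.5000 + 0.5000
  = 1.0000 bits
H(P,Q) = -[(3/16)·log₂(3/16) + (5/16)·log₂(5/16) + (1/2)·log₂(1/2)]
  = 0.4528 + 0.5244 + 0.5000
  = 1.4772 bits

I(P;Q) = H(P) + H(Q) - H(P,Q)
  = 0.6962 + 1.0000 - 1.4772
  = 0.2190 bits

Distribution 2 (U, V):
Marginal P(U) (row sums):
  P(U=0) = 3/32 + 5/32 = 1/4
  P(U=1) = 3/32 + 5/32 = 1/4
  P(U=2) = 3/16 + 5/16 = 1/2
Marginal P(V) (column sums):
  P(V=0) = 3/32 + 3/32 + 3/16 = 3/8
  P(V=1) = 5/32 + 5/32 + 5/16 = 5/8

H(U) = -[(1/4)·log₂(1/4) + (1/4)·log₂(1/4) + (1/2)·log₂(1/2)]
  = 0.5000 + 0.5000 + 0.5000
  = 1.5000 bits
H(V) = -[(3/8)·log₂(3/8) + (5/8)·log₂(5/8)]
  = 0.5306 + 0.4238
  = 0.9544 bits
H(U,V) = -[(3/32)·log₂(3/32) + (5/32)·log₂(5/32) + (3/32)·log₂(3/32) + (5/32)·log₂(5/32) + (3/16)·log₂(3/16) + (5/16)·log₂(5/16)]
  = 0.3202 + 0.4184 + 0.3202 + 0.4184 + 0.4528 + 0.5244
  = 2.4544 bits

I(U;V) = H(U) + H(V) - H(U,V)
  = 1.5000 + 0.9544 - 2.4544
  = 0.0000 bits

I(P;Q) = 0.2190 bits > I(U;V) = 0.0000 bits, so (P, Q) has the higher mutual information (stronger dependence).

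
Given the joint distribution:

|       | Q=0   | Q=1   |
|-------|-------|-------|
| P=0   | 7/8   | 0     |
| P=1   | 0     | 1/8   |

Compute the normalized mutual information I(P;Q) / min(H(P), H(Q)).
Marginal P(P) (row sums):
  P(P=0) = 7/8 + 0 = 7/8
  P(P=1) = 0 + 1/8 = 1/8
Marginal P(Q) (column sums):
  P(Q=0) = 7/8 + 0 = 7/8
  P(Q=1) = 0 + 1/8 = 1/8

H(P) = -[(7/8)·log₂(7/8) + (1/8)·log₂(1/8)]
  = 0.1686 + 0.3750
  = 0.5436 bits
H(Q) = -[(7/8)·log₂(7/8) + (1/8)·log₂(1/8)]
  = 0.1686 + 0.3750
  = 0.5436 bits
H(P,Q) = -[(7/8)·log₂(7/8) + (1/8)·log₂(1/8)]
  = 0.1686 + 0.3750
  = 0.5436 bits

I(P;Q) = H(P) + H(Q) - H(P,Q)
  = 0.5436 + 0.5436 - 0.5436
  = 0.5436 bits

min(H(P), H(Q)) = min(0.5436, 0.5436) = 0.5436 bits
Normalized MI = 0.5436 / 0.5436 = 1.0000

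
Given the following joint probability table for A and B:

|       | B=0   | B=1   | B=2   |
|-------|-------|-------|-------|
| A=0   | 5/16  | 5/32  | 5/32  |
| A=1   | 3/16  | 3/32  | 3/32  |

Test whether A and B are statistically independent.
Marginal P(A) (row sums):
  P(A=0) = 5/16 + 5/32 + 5/32 = 5/8
  P(A=1) = 3/16 + 3/32 + 3/32 = 3/8
Marginal P(B) (column sums):
  P(B=0) = 5/16 + 3/16 = 1/2
  P(B=1) = 5/32 + 3/32 = 1/4
  P(B=2) = 5/32 + 3/32 = 1/4

A and B are independent iff P(A=i,B=j) = P(A=i)·P(B=j) for every cell.
  P(A=0)·P(B=0) = 5/8 × 1/2 = 5/16 = P(A=0,B=0) ✓
  P(A=0)·P(B=1) = 5/8 × 1/4 = 5/32 = P(A=0,B=1) ✓
  P(A=0)·P(B=2) = 5/8 × 1/4 = 5/32 = P(A=0,B=2) ✓
  P(A=1)·P(B=0) = 3/8 × 1/2 = 3/16 = P(A=1,B=0) ✓
  P(A=1)·P(B=1) = 3/8 × 1/4 = 3/32 = P(A=1,B=1) ✓
  P(A=1)·P(B=2) = 3/8 × 1/4 = 3/32 = P(A=1,B=2) ✓

Yes, A and B are independent: every cell factors, so I(A;B) = 0 bits.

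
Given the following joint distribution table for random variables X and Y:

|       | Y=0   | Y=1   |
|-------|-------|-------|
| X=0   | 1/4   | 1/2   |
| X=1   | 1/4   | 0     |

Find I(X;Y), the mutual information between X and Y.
Marginal P(X) (row sums):
  P(X=0) = 1/4 + 1/2 = 3/4
  P(X=1) = 1/4 + 0 = 1/4
Marginal P(Y) (column sums):
  P(Y=0) = 1/4 + 1/4 = 1/2
  P(Y=1) = 1/2 + 0 = 1/2

H(X) = -[(3/4)·log₂(3/4) + (1/4)·log₂(1/4)]
  = 0.3113 + 0.5000
  = 0.8113 bits
H(Y) = -[(1/2)·log₂(1/2) + (1/2)·log₂(1/2)]
  = 0.5000 + 0.5000
  = 1.0000 bits
H(X,Y) = -[(1/4)·log₂(1/4) + (1/2)·log₂(1/2) + (1/4)·log₂(1/4)]
  = 0.5000 + 0.5000 + 0.5000
  = 1.5000 bits

I(X;Y) = H(X) + H(Y) - H(X,Y)
  = 0.8113 + 1.0000 - 1.5000
  = 0.3113 bits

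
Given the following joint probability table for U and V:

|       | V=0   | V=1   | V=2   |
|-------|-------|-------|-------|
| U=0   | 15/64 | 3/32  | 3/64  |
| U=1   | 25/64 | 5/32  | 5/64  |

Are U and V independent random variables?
Marginal P(U) (row sums):
  P(U=0) = 15/64 + 3/32 + 3/64 = 3/8
  P(U=1) = 25/64 + 5/32 + 5/64 = 5/8
Marginal P(V) (column sums):
  P(V=0) = 15/64 + 25/64 = 5/8
  P(V=1) = 3/32 + 5/32 = 1/4
  P(V=2) = 3/64 + 5/64 = 1/8

U and V are independent iff P(U=i,V=j) = P(U=i)·P(V=j) for every cell.
  P(U=0)·P(V=0) = 3/8 × 5/8 = 15/64 = P(U=0,V=0) ✓
  P(U=0)·P(V=1) = 3/8 × 1/4 = 3/32 = P(U=0,V=1) ✓
  P(U=0)·P(V=2) = 3/8 × 1/8 = 3/64 = P(U=0,V=2) ✓
  P(U=1)·P(V=0) = 5/8 × 5/8 = 25/64 = P(U=1,V=0) ✓
  P(U=1)·P(V=1) = 5/8 × 1/4 = 5/32 = P(U=1,V=1) ✓
  P(U=1)·P(V=2) = 5/8 × 1/8 = 5/64 = P(U=1,V=2) ✓

Yes, U and V are independent: every cell factors, so I(U;V) = 0 bits.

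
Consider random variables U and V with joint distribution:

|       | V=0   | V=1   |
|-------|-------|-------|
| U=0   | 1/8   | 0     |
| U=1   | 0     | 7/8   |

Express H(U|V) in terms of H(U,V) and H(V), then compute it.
H(U|V) = H(U,V) - H(V)

Marginal P(V) (column sums):
  P(V=0) = 1/8 + 0 = 1/8
  P(V=1) = 0 + 7/8 = 7/8

H(U,V) = -[(1/8)·log₂(1/8) + (7/8)·log₂(7/8)]
  = 0.3750 + 0.1686
  = 0.5436 bits
H(V) = -[(1/8)·log₂(1/8) + (7/8)·log₂(7/8)]
  = 0.3750 + 0.1686
  = 0.5436 bits

H(U|V) = 0.5436 - 0.5436 = 0.0000 bits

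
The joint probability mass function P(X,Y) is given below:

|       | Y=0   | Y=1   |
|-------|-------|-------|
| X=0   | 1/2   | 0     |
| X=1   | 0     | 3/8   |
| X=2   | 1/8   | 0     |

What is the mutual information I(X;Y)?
Marginal P(X) (row sums):
  P(X=0) = 1/2 + 0 = 1/2
  P(X=1) = 0 + 3/8 = 3/8
  P(X=2) = 1/8 + 0 = 1/8
Marginal P(Y) (column sums):
  P(Y=0) = 1/2 + 0 + 1/8 = 5/8
  P(Y=1) = 0 + 3/8 + 0 = 3/8

H(X) = -[(1/2)·log₂(1/2) + (3/8)·log₂(3/8) + (1/8)·log₂(1/8)]
  = 0.5000 + 0.5306 + 0.3750
  = 1.4056 bits
H(Y) = -[(5/8)·log₂(5/8) + (3/8)·log₂(3/8)]
  = 0.4238 + 0.5306
  = 0.9544 bits
H(X,Y) = -[(1/2)·log₂(1/2) + (3/8)·log₂(3/8) + (1/8)·log₂(1/8)]
  = 0.5000 + 0.5306 + 0.3750
  = 1.4056 bits

I(X;Y) = H(X) + H(Y) - H(X,Y)
  = 1.4056 + 0.9544 - 1.4056
  = 0.9544 bits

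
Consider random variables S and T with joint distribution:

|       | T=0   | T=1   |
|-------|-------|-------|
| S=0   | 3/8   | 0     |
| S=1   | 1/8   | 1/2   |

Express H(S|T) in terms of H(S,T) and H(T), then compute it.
H(S|T) = H(S,T) - H(T)

Marginal P(T) (column sums):
  P(T=0) = 3/8 + 1/8 = 1/2
  P(T=1) = 0 + 1/2 = 1/2

H(S,T) = -[(3/8)·log₂(3/8) + (1/8)·log₂(1/8) + (1/2)·log₂(1/2)]
  = 0.5306 + 0.3750 + 0.5000
  = 1.4056 bits
H(T) = -[(1/2)·log₂(1/2) + (1/2)·log₂(1/2)]
  = 0.5000 + 0.5000
  = 1.0000 bits

H(S|T) = 1.4056 - 1.0000 = 0.4056 bits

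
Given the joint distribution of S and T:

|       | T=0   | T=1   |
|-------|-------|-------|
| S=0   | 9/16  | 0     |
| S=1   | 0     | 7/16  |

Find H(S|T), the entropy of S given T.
Marginal P(T) (column sums):
  P(T=0) = 9/16 + 0 = 9/16
  P(T=1) = 0 + 7/16 = 7/16

H(S|T) = -Σ P(S,T)·log₂ P(S|T), where P(S|T) = P(S,T) / P(T)
  (cells with P(S,T) = 0 contribute 0)
  (S=0,T=0): P(S|T) = (9/16)/(9/16) = 1;  -(9/16)·log₂(1) = 0.0000
  (S=1,T=1): P(S|T) = (7/16)/(7/16) = 1;  -(7/16)·log₂(1) = 0.0000
H(S|T) = 0.0000 + 0.0000
  = 0.0000 bits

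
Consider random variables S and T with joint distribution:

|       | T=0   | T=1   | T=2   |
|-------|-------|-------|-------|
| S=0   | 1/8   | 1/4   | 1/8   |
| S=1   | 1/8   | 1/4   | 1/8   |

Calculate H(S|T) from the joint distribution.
Marginal P(T) (column sums):
  P(T=0) = 1/8 + 1/8 = 1/4
  P(T=1) = 1/4 + 1/4 = 1/2
  P(T=2) = 1/8 + 1/8 = 1/4

H(S|T) = -Σ P(S,T)·log₂ P(S|T), where P(S|T) = P(S,T) / P(T)
  (S=0,T=0): P(S|T) = (1/8)/(1/4) = 1/2;  -(1/8)·log₂(1/2) = 0.1250
  (S=0,T=1): P(S|T) = (1/4)/(1/2) = 1/2;  -(1/4)·log₂(1/2) = 0.2500
  (S=0,T=2): P(S|T) = (1/8)/(1/4) = 1/2;  -(1/8)·log₂(1/2) = 0.1250
  (S=1,T=0): P(S|T) = (1/8)/(1/4) = 1/2;  -(1/8)·log₂(1/2) = 0.1250
  (S=1,T=1): P(S|T) = (1/4)/(1/2) = 1/2;  -(1/4)·log₂(1/2) = 0.2500
  (S=1,T=2): P(S|T) = (1/8)/(1/4) = 1/2;  -(1/8)·log₂(1/2) = 0.1250
H(S|T) = 0.1250 + 0.2500 + 0.1250 + 0.1250 + 0.2500 + 0.1250
  = 1.0000 bits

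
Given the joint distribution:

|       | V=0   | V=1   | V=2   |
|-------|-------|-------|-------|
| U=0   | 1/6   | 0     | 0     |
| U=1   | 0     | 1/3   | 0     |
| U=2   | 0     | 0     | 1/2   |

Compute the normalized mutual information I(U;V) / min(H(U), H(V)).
Marginal P(U) (row sums):
  P(U=0) = 1/6 + 0 + 0 = 1/6
  P(U=1) = 0 + 1/3 + 0 = 1/3
  P(U=2) = 0 + 0 + 1/2 = 1/2
Marginal P(V) (column sums):
  P(V=0) = 1/6 + 0 + 0 = 1/6
  P(V=1) = 0 + 1/3 + 0 = 1/3
  P(V=2) = 0 + 0 + 1/2 = 1/2

H(U) = -[(1/6)·log₂(1/6) + (1/3)·log₂(1/3) + (1/2)·log₂(1/2)]
  = 0.4308 + 0.5283 + 0.5000
  = 1.4591 bits
H(V) = -[(1/6)·log₂(1/6) + (1/3)·log₂(1/3) + (1/2)·log₂(1/2)]
  = 0.4308 + 0.5283 + 0.5000
  = 1.4591 bits
H(U,V) = -[(1/6)·log₂(1/6) + (1/3)·log₂(1/3) + (1/2)·log₂(1/2)]
  = 0.4308 + 0.5283 + 0.5000
  = 1.4591 bits

I(U;V) = H(U) + H(V) - H(U,V)
  = 1.4591 + 1.4591 - 1.4591
  = 1.4591 bits

min(H(U), H(V)) = min(1.4591, 1.4591) = 1.4591 bits
Normalized MI = 1.4591 / 1.4591 = 1.0000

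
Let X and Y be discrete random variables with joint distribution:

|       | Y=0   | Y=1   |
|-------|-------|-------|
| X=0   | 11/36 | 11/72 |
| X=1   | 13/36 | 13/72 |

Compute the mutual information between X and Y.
Marginal P(X) (row sums):
  P(X=0) = 11/36 + 11/72 = 11/24
  P(X=1) = 13/36 + 13/72 = 13/24
Marginal P(Y) (column sums):
  P(Y=0) = 11/36 + 13/36 = 2/3
  P(Y=1) = 11/72 + 13/72 = 1/3

H(X) = -[(11/24)·log₂(11/24) + (13/24)·log₂(13/24)]
  = 0.5159 + 0.4791
  = 0.9950 bits
H(Y) = -[(2/3)·log₂(2/3) + (1/3)·log₂(1/3)]
  = 0.3900 + 0.5283
  = 0.9183 bits
H(X,Y) = -[(11/36)·log₂(11/36) + (11/72)·log₂(11/72) + (13/36)·log₂(13/36) + (13/72)·log₂(13/72)]
  = 0.5227 + 0.4141 + 0.5306 + 0.4459
  = 1.9133 bits

I(X;Y) = H(X) + H(Y) - H(X,Y)
  = 0.9950 + 0.9183 - 1.9133
  = 0.0000 bits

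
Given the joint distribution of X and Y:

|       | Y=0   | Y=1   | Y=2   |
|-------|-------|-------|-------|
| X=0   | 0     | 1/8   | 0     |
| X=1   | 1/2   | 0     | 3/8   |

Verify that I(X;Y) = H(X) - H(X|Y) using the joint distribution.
Left side, from I(X;Y) = H(X) + H(Y) - H(X,Y):
Marginal P(X) (row sums):
  P(X=0) = 0 + 1/8 + 0 = 1/8
  P(X=1) = 1/2 + 0 + 3/8 = 7/8
Marginal P(Y) (column sums):
  P(Y=0) = 0 + 1/2 = 1/2
  P(Y=1) = 1/8 + 0 = 1/8
  P(Y=2) = 0 + 3/8 = 3/8

H(X) = -[(1/8)·log₂(1/8) + (7/8)·log₂(7/8)]
  = 0.3750 + 0.1686
  = 0.5436 bits
H(Y) = -[(1/2)·log₂(1/2) + (1/8)·log₂(1/8) + (3/8)·log₂(3/8)]
  = 0.5000 + 0.3750 + 0.5306
  = 1.4056 bits
H(X,Y) = -[(1/8)·log₂(1/8) + (1/2)·log₂(1/2) + (3/8)·log₂(3/8)]
  = 0.3750 + 0.5000 + 0.5306
  = 1.4056 bits

I(X;Y) = H(X) + H(Y) - H(X,Y)
  = 0.5436 + 1.4056 - 1.4056
  = 0.5436 bits

Right side, with H(X|Y) computed directly from the conditional probabilities:
H(X|Y) = -Σ P(X,Y)·log₂ P(X|Y), where P(X|Y) = P(X,Y) / P(Y)
  (cells with P(X,Y) = 0 contribute 0)
  (X=0,Y=1): P(X|Y) = (1/8)/(1/8) = 1;  -(1/8)·log₂(1) = 0.0000
  (X=1,Y=0): P(X|Y) = (1/2)/(1/2) = 1;  -(1/2)·log₂(1) = 0.0000
  (X=1,Y=2): P(X|Y) = (3/8)/(3/8) = 1;  -(3/8)·log₂(1) = 0.0000
H(X|Y) = 0.0000 + 0.0000 + 0.0000
  = 0.0000 bits
H(X) - H(X|Y) = 0.5436 - 0.0000 = 0.5436 bits

Both sides equal 0.5436 bits, so I(X;Y) = H(X) - H(X|Y) ✓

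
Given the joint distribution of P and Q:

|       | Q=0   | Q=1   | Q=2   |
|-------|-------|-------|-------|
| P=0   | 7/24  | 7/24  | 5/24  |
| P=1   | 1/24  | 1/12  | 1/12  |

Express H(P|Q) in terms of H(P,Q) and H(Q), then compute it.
H(P|Q) = H(P,Q) - H(Q)

Marginal P(Q) (column sums):
  P(Q=0) = 7/24 + 1/24 = 1/3
  P(Q=1) = 7/24 + 1/12 = 3/8
  P(Q=2) = 5/24 + 1/12 = 7/24

H(P,Q) = -[(7/24)·log₂(7/24) + (7/24)·log₂(7/24) + (5/24)·log₂(5/24) + (1/24)·log₂(1/24) + (1/12)·log₂(1/12) + (1/12)·log₂(1/12)]
  = 0.5185 + 0.5185 + 0.4715 + 0.1910 + 0.2987 + 0.2987
  = 2.2969 bits
H(Q) = -[(1/3)·log₂(1/3) + (3/8)·log₂(3/8) + (7/24)·log₂(7/24)]
  = 0.5283 + 0.5306 + 0.5185
  = 1.5774 bits

H(P|Q) = 2.2969 - 1.5774 = 0.7195 bits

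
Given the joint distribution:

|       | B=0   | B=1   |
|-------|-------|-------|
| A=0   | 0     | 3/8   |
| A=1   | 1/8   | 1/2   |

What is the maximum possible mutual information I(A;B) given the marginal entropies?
The upper bound on mutual information is I(A;B) ≤ min(H(A), H(B)).

Marginal P(A) (row sums):
  P(A=0) = 0 + 3/8 = 3/8
  P(A=1) = 1/8 + 1/2 = 5/8
Marginal P(B) (column sums):
  P(B=0) = 0 + 1/8 = 1/8
  P(B=1) = 3/8 + 1/2 = 7/8

H(A) = -[(3/8)·log₂(3/8) + (5/8)·log₂(5/8)]
  = 0.5306 + 0.4238
  = 0.9544 bits
H(B) = -[(1/8)·log₂(1/8) + (7/8)·log₂(7/8)]
  = 0.3750 + 0.1686
  = 0.5436 bits

Maximum possible I(A;B) = min(0.9544, 0.5436) = 0.5436 bits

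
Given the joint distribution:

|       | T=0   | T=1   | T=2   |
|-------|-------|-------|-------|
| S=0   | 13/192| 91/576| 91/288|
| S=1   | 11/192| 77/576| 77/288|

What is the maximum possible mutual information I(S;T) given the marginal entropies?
The upper bound on mutual information is I(S;T) ≤ min(H(S), H(T)).

Marginal P(S) (row sums):
  P(S=0) = 13/192 + 91/576 + 91/288 = 13/24
  P(S=1) = 11/192 + 77/576 + 77/288 = 11/24
Marginal P(T) (column sums):
  P(T=0) = 13/192 + 11/192 = 1/8
  P(T=1) = 91/576 + 77/576 = 7/24
  P(T=2) = 91/288 + 77/288 = 7/12

H(S) = -[(13/24)·log₂(13/24) + (11/24)·log₂(11/24)]
  = 0.4791 + 0.5159
  = 0.9950 bits
H(T) = -[(1/8)·log₂(1/8) + (7/24)·log₂(7/24) + (7/12)·log₂(7/12)]
  = 0.3750 + 0.5185 + 0.4536
  = 1.3471 bits

Maximum possible I(S;T) = min(0.9950, 1.3471) = 0.9950 bits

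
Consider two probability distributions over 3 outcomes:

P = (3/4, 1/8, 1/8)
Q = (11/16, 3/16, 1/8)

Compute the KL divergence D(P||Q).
D(P||Q) = Σ P(i) log₂(P(i)/Q(i))
  i=0: (3/4) × log₂((3/4)/(11/16)) = (3/4) × log₂(12/11) = 0.0941
  i=1: (1/8) × log₂((1/8)/(3/16)) = (1/8) × log₂(2/3) = -0.0731
  i=2: (1/8) × log₂((1/8)/(1/8)) = (1/8) × log₂(1) = 0.0000
D(P||Q) = 0.0941 - 0.0731 + 0.0000
  = 0.0210 bits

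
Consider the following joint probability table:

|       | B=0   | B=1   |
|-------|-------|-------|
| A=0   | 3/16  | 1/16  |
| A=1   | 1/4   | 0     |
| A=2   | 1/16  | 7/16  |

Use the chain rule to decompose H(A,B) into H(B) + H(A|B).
By the chain rule: H(A,B) = H(B) + H(A|B)

Marginal P(B) (column sums):
  P(B=0) = 3/16 + 1/4 + 1/16 = 1/2
  P(B=1) = 1/16 + 0 + 7/16 = 1/2
H(B) = -[(1/2)·log₂(1/2) + (1/2)·log₂(1/2)]
  = 0.5000 + 0.5000
  = 1.0000 bits
H(A|B) = -Σ P(A,B)·log₂ P(A|B), where P(A|B) = P(A,B) / P(B)
  (cells with P(A,B) = 0 contribute 0)
  (A=0,B=0): P(A|B) = (3/16)/(1/2) = 3/8;  -(3/16)·log₂(3/8) = 0.2653
  (A=0,B=1): P(A|B) = (1/16)/(1/2) = 1/8;  -(1/16)·log₂(1/8) = 0.1875
  (A=1,B=0): P(A|B) = (1/4)/(1/2) = 1/2;  -(1/4)·log₂(1/2) = 0.2500
  (A=2,B=0): P(A|B) = (1/16)/(1/2) = 1/8;  -(1/16)·log₂(1/8) = 0.1875
  (A=2,B=1): P(A|B) = (7/16)/(1/2) = 7/8;  -(7/16)·log₂(7/8) = 0.0843
H(A|B) = 0.2653 + 0.1875 + 0.2500 + 0.1875 + 0.0843
  = 0.9746 bits

H(A,B) = H(B) + H(A|B) = 1.0000 + 0.9746 = 1.9746 bits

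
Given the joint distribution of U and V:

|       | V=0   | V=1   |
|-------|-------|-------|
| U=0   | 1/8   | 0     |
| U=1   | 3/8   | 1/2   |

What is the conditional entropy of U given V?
Marginal P(V) (column sums):
  P(V=0) = 1/8 + 3/8 = 1/2
  P(V=1) = 0 + 1/2 = 1/2

H(U|V) = -Σ P(U,V)·log₂ P(U|V), where P(U|V) = P(U,V) / P(V)
  (cells with P(U,V) = 0 contribute 0)
  (U=0,V=0): P(U|V) = (1/8)/(1/2) = 1/4;  -(1/8)·log₂(1/4) = 0.2500
  (U=1,V=0): P(U|V) = (3/8)/(1/2) = 3/4;  -(3/8)·log₂(3/4) = 0.1556
  (U=1,V=1): P(U|V) = (1/2)/(1/2) = 1;  -(1/2)·log₂(1) = 0.0000
H(U|V) = 0.2500 + 0.1556 + 0.0000
  = 0.4056 bits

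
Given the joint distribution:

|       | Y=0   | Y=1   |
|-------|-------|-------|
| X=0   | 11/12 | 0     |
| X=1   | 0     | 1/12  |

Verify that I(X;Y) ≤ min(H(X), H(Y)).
Marginal P(X) (row sums):
  P(X=0) = 11/12 + 0 = 11/12
  P(X=1) = 0 + 1/12 = 1/12
Marginal P(Y) (column sums):
  P(Y=0) = 11/12 + 0 = 11/12
  P(Y=1) = 0 + 1/12 = 1/12

H(X) = -[(11/12)·log₂(11/12) + (1/12)·log₂(1/12)]
  = 0.1151 + 0.2987
  = 0.4138 bits
H(Y) = -[(11/12)·log₂(11/12) + (1/12)·log₂(1/12)]
  = 0.1151 + 0.2987
  = 0.4138 bits
H(X,Y) = -[(11/12)·log₂(11/12) + (1/12)·log₂(1/12)]
  = 0.1151 + 0.2987
  = 0.4138 bits

I(X;Y) = H(X) + H(Y) - H(X,Y)
  = 0.4138 + 0.4138 - 0.4138
  = 0.4138 bits

min(H(X), H(Y)) = min(0.4138, 0.4138) = 0.4138 bits
Since 0.4138 ≤ 0.4138, the bound is satisfied ✓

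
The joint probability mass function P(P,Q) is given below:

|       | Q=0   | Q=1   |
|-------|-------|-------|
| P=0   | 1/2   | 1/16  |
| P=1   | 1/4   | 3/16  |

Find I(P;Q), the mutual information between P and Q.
Marginal P(P) (row sums):
  P(P=0) = 1/2 + 1/16 = 9/16
  P(P=1) = 1/4 + 3/16 = 7/16
Marginal P(Q) (column sums):
  P(Q=0) = 1/2 + 1/4 = 3/4
  P(Q=1) = 1/16 + 3/16 = 1/4

H(P) = -[(9/16)·log₂(9/16) + (7/16)·log₂(7/16)]
  = 0.4669 + 0.5218
  = 0.9887 bits
H(Q) = -[(3/4)·log₂(3/4) + (1/4)·log₂(1/4)]
  = 0.3113 + 0.5000
  = 0.8113 bits
H(P,Q) = -[(1/2)·log₂(1/2) + (1/16)·log₂(1/16) + (1/4)·log₂(1/4) + (3/16)·log₂(3/16)]
  = 0.5000 + 0.2500 + 0.5000 + 0.4528
  = 1.7028 bits

I(P;Q) = H(P) + H(Q) - H(P,Q)
  = 0.9887 + 0.8113 - 1.7028
  = 0.0972 bits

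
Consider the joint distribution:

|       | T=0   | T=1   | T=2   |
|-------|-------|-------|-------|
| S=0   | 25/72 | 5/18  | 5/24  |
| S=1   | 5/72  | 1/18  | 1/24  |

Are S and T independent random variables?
Marginal P(S) (row sums):
  P(S=0) = 25/72 + 5/18 + 5/24 = 5/6
  P(S=1) = 5/72 + 1/18 + 1/24 = 1/6
Marginal P(T) (column sums):
  P(T=0) = 25/72 + 5/72 = 5/12
  P(T=1) = 5/18 + 1/18 = 1/3
  P(T=2) = 5/24 + 1/24 = 1/4

S and T are independent iff P(S=i,T=j) = P(S=i)·P(T=j) for every cell.
  P(S=0)·P(T=0) = 5/6 × 5/12 = 25/72 = P(S=0,T=0) ✓
  P(S=0)·P(T=1) = 5/6 × 1/3 = 5/18 = P(S=0,T=1) ✓
  P(S=0)·P(T=2) = 5/6 × 1/4 = 5/24 = P(S=0,T=2) ✓
  P(S=1)·P(T=0) = 1/6 × 5/12 = 5/72 = P(S=1,T=0) ✓
  P(S=1)·P(T=1) = 1/6 × 1/3 = 1/18 = P(S=1,T=1) ✓
  P(S=1)·P(T=2) = 1/6 × 1/4 = 1/24 = P(S=1,T=2) ✓

Yes, S and T are independent: every cell factors, so I(S;T) = 0 bits.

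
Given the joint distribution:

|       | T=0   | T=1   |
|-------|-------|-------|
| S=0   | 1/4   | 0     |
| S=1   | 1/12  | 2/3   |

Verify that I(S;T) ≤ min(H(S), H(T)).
Marginal P(S) (row sums):
  P(S=0) = 1/4 + 0 = 1/4
  P(S=1) = 1/12 + 2/3 = 3/4
Marginal P(T) (column sums):
  P(T=0) = 1/4 + 1/12 = 1/3
  P(T=1) = 0 + 2/3 = 2/3

H(S) = -[(1/4)·log₂(1/4) + (3/4)·log₂(3/4)]
  = 0.5000 + 0.3113
  = 0.8113 bits
H(T) = -[(1/3)·log₂(1/3) + (2/3)·log₂(2/3)]
  = 0.5283 + 0.3900
  = 0.9183 bits
H(S,T) = -[(1/4)·log₂(1/4) + (1/12)·log₂(1/12) + (2/3)·log₂(2/3)]
  = 0.5000 + 0.2987 + 0.3900
  = 1.1887 bits

I(S;T) = H(S) + H(T) - H(S,T)
  = 0.8113 + 0.9183 - 1.1887
  = 0.5409 bits

min(H(S), H(T)) = min(0.8113, 0.9183) = 0.8113 bits
Since 0.5409 ≤ 0.8113, the bound is satisfied ✓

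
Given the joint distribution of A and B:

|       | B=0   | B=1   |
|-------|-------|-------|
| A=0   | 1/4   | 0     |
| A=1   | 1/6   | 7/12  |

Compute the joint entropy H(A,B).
H(A,B) = -Σ P(A,B) log₂ P(A,B), summed over the non-zero cells:
H(A,B) = -[(1/4)·log₂(1/4) + (1/6)·log₂(1/6) + (7/12)·log₂(7/12)]
  = 0.5000 + 0.4308 + 0.4536
  = 1.3844 bits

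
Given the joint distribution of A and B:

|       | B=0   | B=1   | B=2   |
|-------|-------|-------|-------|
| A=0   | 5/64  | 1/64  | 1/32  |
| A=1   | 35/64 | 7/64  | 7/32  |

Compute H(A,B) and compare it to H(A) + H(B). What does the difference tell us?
Marginal P(A) (row sums):
  P(A=0) = 5/64 + 1/64 + 1/32 = 1/8
  P(A=1) = 35/64 + 7/64 + 7/32 = 7/8
Marginal P(B) (column sums):
  P(B=0) = 5/64 + 35/64 = 5/8
  P(B=1) = 1/64 + 7/64 = 1/8
  P(B=2) = 1/32 + 7/32 = 1/4

H(A,B) = -[(5/64)·log₂(5/64) + (1/64)·log₂(1/64) + (1/32)·log₂(1/32) + (35/64)·log₂(35/64) + (7/64)·log₂(7/64) + (7/32)·log₂(7/32)]
  = 0.2873 + 0.0938 + 0.1563 + 0.4762 + 0.3492 + 0.4796
  = 1.8424 bits
H(A) = -[(1/8)·log₂(1/8) + (7/8)·log₂(7/8)]
  = 0.3750 + 0.1686
  = 0.5436 bits
H(B) = -[(5/8)·log₂(5/8) + (1/8)·log₂(1/8) + (1/4)·log₂(1/4)]
  = 0.4238 + 0.3750 + 0.5000
  = 1.2988 bits

H(A) + H(B) = 0.5436 + 1.2988 = 1.8424 bits
Difference: H(A) + H(B) - H(A,B) = 1.8424 - 1.8424 = 0.0000 bits = I(A;B)

The difference is the mutual information; it is 0 here, so A and B are independent (the joint entropy equals the sum of the marginal entropies).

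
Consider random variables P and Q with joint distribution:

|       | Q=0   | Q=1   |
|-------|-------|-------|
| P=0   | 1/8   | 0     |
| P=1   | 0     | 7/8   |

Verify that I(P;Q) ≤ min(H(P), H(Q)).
Marginal P(P) (row sums):
  P(P=0) = 1/8 + 0 = 1/8
  P(P=1) = 0 + 7/8 = 7/8
Marginal P(Q) (column sums):
  P(Q=0) = 1/8 + 0 = 1/8
  P(Q=1) = 0 + 7/8 = 7/8

H(P) = -[(1/8)·log₂(1/8) + (7/8)·log₂(7/8)]
  = 0.3750 + 0.1686
  = 0.5436 bits
H(Q) = -[(1/8)·log₂(1/8) + (7/8)·log₂(7/8)]
  = 0.3750 + 0.1686
  = 0.5436 bits
H(P,Q) = -[(1/8)·log₂(1/8) + (7/8)·log₂(7/8)]
  = 0.3750 + 0.1686
  = 0.5436 bits

I(P;Q) = H(P) + H(Q) - H(P,Q)
  = 0.5436 + 0.5436 - 0.5436
  = 0.5436 bits

min(H(P), H(Q)) = min(0.5436, 0.5436) = 0.5436 bits
Since 0.5436 ≤ 0.5436, the bound is satisfied ✓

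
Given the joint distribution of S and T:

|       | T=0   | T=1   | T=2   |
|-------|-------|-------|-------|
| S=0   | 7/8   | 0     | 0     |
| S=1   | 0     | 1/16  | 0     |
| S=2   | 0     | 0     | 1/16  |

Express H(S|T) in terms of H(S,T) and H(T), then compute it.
H(S|T) = H(S,T) - H(T)

Marginal P(T) (column sums):
  P(T=0) = 7/8 + 0 + 0 = 7/8
  P(T=1) = 0 + 1/16 + 0 = 1/16
  P(T=2) = 0 + 0 + 1/16 = 1/16

H(S,T) = -[(7/8)·log₂(7/8) + (1/16)·log₂(1/16) + (1/16)·log₂(1/16)]
  = 0.1686 + 0.2500 + 0.2500
  = 0.6686 bits
H(T) = -[(7/8)·log₂(7/8) + (1/16)·log₂(1/16) + (1/16)·log₂(1/16)]
  = 0.1686 + 0.2500 + 0.2500
  = 0.6686 bits

H(S|T) = 0.6686 - 0.6686 = 0.0000 bits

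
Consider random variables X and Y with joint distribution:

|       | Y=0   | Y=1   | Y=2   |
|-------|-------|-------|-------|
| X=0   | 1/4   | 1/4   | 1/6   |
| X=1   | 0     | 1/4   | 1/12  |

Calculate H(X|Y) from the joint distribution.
Marginal P(Y) (column sums):
  P(Y=0) = 1/4 + 0 = 1/4
  P(Y=1) = 1/4 + 1/4 = 1/2
  P(Y=2) = 1/6 + 1/12 = 1/4

H(X|Y) = -Σ P(X,Y)·log₂ P(X|Y), where P(X|Y) = P(X,Y) / P(Y)
  (cells with P(X,Y) = 0 contribute 0)
  (X=0,Y=0): P(X|Y) = (1/4)/(1/4) = 1;  -(1/4)·log₂(1) = 0.0000
  (X=0,Y=1): P(X|Y) = (1/4)/(1/2) = 1/2;  -(1/4)·log₂(1/2) = 0.2500
  (X=0,Y=2): P(X|Y) = (1/6)/(1/4) = 2/3;  -(1/6)·log₂(2/3) = 0.0975
  (X=1,Y=1): P(X|Y) = (1/4)/(1/2) = 1/2;  -(1/4)·log₂(1/2) = 0.2500
  (X=1,Y=2): P(X|Y) = (1/12)/(1/4) = 1/3;  -(1/12)·log₂(1/3) = 0.1321
H(X|Y) = 0.0000 + 0.2500 + 0.0975 + 0.2500 + 0.1321
  = 0.7296 bits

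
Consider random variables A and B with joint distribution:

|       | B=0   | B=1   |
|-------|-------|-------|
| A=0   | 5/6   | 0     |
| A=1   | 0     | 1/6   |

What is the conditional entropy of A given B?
Marginal P(B) (column sums):
  P(B=0) = 5/6 + 0 = 5/6
  P(B=1) = 0 + 1/6 = 1/6

H(A|B) = -Σ P(A,B)·log₂ P(A|B), where P(A|B) = P(A,B) / P(B)
  (cells with P(A,B) = 0 contribute 0)
  (A=0,B=0): P(A|B) = (5/6)/(5/6) = 1;  -(5/6)·log₂(1) = 0.0000
  (A=1,B=1): P(A|B) = (1/6)/(1/6) = 1;  -(1/6)·log₂(1) = 0.0000
H(A|B) = 0.0000 + 0.0000
  = 0.0000 bits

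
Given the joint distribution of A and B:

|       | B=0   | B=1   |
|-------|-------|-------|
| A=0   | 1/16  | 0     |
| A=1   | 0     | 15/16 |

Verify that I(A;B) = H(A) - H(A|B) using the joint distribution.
Left side, from I(A;B) = H(A) + H(B) - H(A,B):
Marginal P(A) (row sums):
  P(A=0) = 1/16 + 0 = 1/16
  P(A=1) = 0 + 15/16 = 15/16
Marginal P(B) (column sums):
  P(B=0) = 1/16 + 0 = 1/16
  P(B=1) = 0 + 15/16 = 15/16

H(A) = -[(1/16)·log₂(1/16) + (15/16)·log₂(15/16)]
  = 0.2500 + 0.0873
  = 0.3373 bits
H(B) = -[(1/16)·log₂(1/16) + (15/16)·log₂(15/16)]
  = 0.2500 + 0.0873
  = 0.3373 bits
H(A,B) = -[(1/16)·log₂(1/16) + (15/16)·log₂(15/16)]
  = 0.2500 + 0.0873
  = 0.3373 bits

I(A;B) = H(A) + H(B) - H(A,B)
  = 0.3373 + 0.3373 - 0.3373
  = 0.3373 bits

Right side, with H(A|B) computed directly from the conditional probabilities:
H(A|B) = -Σ P(A,B)·log₂ P(A|B), where P(A|B) = P(A,B) / P(B)
  (cells with P(A,B) = 0 contribute 0)
  (A=0,B=0): P(A|B) = (1/16)/(1/16) = 1;  -(1/16)·log₂(1) = 0.0000
  (A=1,B=1): P(A|B) = (15/16)/(15/16) = 1;  -(15/16)·log₂(1) = 0.0000
H(A|B) = 0.0000 + 0.0000
  = 0.0000 bits
H(A) - H(A|B) = 0.3373 - 0.0000 = 0.3373 bits

Both sides equal 0.3373 bits, so I(A;B) = H(A) - H(A|B) ✓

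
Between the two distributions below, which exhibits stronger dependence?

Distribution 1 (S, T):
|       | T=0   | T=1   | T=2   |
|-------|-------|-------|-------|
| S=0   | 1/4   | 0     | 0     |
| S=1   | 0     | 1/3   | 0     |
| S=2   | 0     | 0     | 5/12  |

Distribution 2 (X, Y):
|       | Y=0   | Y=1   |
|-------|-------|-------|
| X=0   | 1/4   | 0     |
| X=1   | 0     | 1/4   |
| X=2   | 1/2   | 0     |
Distribution 1 (S, T):
Marginal P(S) (row sums):
  P(S=0) = 1/4 + 0 + 0 = 1/4
  P(S=1) = 0 + 1/3 + 0 = 1/3
  P(S=2) = 0 + 0 + 5/12 = 5/12
Marginal P(T) (column sums):
  P(T=0) = 1/4 + 0 + 0 = 1/4
  P(T=1) = 0 + 1/3 + 0 = 1/3
  P(T=2) = 0 + 0 + 5/12 = 5/12

H(S) = -[(1/4)·log₂(1/4) + (1/3)·log₂(1/3) + (5/12)·log₂(5/12)]
  = 0.5000 + 0.5283 + 0.5263
  = 1.5546 bits
H(T) = -[(1/4)·log₂(1/4) + (1/3)·log₂(1/3) + (5/12)·log₂(5/12)]
  = 0.5000 + 0.5283 + 0.5263
  = 1.5546 bits
H(S,T) = -[(1/4)·log₂(1/4) + (1/3)·log₂(1/3) + (5/12)·log₂(5/12)]
  = 0.5000 + 0.5283 + 0.5263
  = 1.5546 bits

I(S;T) = H(S) + H(T) - H(S,T)
  = 1.5546 + 1.5546 - 1.5546
  = 1.5546 bits

Distribution 2 (X, Y):
Marginal P(X) (row sums):
  P(X=0) = 1/4 + 0 = 1/4
  P(X=1) = 0 + 1/4 = 1/4
  P(X=2) = 1/2 + 0 = 1/2
Marginal P(Y) (column sums):
  P(Y=0) = 1/4 + 0 + 1/2 = 3/4
  P(Y=1) = 0 + 1/4 + 0 = 1/4

H(X) = -[(1/4)·log₂(1/4) + (1/4)·log₂(1/4) + (1/2)·log₂(1/2)]
  = 0.5000 + 0.5000 + 0.5000
  = 1.5000 bits
H(Y) = -[(3/4)·log₂(3/4) + (1/4)·log₂(1/4)]
  = 0.3113 + 0.5000
  = 0.8113 bits
H(X,Y) = -[(1/4)·log₂(1/4) + (1/4)·log₂(1/4) + (1/2)·log₂(1/2)]
  = 0.5000 + 0.5000 + 0.5000
  = 1.5000 bits

I(X;Y) = H(X) + H(Y) - H(X,Y)
  = 1.5000 + 0.8113 - 1.5000
  = 0.8113 bits

I(S;T) = 1.5546 bits > I(X;Y) = 0.8113 bits, so (S, T) has the higher mutual information (stronger dependence).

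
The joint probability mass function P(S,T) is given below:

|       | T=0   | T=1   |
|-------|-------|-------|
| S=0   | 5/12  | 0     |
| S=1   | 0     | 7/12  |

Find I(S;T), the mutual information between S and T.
Marginal P(S) (row sums):
  P(S=0) = 5/12 + 0 = 5/12
  P(S=1) = 0 + 7/12 = 7/12
Marginal P(T) (column sums):
  P(T=0) = 5/12 + 0 = 5/12
  P(T=1) = 0 + 7/12 = 7/12

H(S) = -[(5/12)·log₂(5/12) + (7/12)·log₂(7/12)]
  = 0.5263 + 0.4536
  = 0.9799 bits
H(T) = -[(5/12)·log₂(5/12) + (7/12)·log₂(7/12)]
  = 0.5263 + 0.4536
  = 0.9799 bits
H(S,T) = -[(5/12)·log₂(5/12) + (7/12)·log₂(7/12)]
  = 0.5263 + 0.4536
  = 0.9799 bits

I(S;T) = H(S) + H(T) - H(S,T)
  = 0.9799 + 0.9799 - 0.9799
  = 0.9799 bits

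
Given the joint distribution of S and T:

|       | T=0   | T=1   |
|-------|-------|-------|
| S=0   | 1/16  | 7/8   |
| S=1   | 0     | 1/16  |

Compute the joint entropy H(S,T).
H(S,T) = -Σ P(S,T) log₂ P(S,T), summed over the non-zero cells:
H(S,T) = -[(1/16)·log₂(1/16) + (7/8)·log₂(7/8) + (1/16)·log₂(1/16)]
  = 0.2500 + 0.1686 + 0.2500
  = 0.6686 bits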